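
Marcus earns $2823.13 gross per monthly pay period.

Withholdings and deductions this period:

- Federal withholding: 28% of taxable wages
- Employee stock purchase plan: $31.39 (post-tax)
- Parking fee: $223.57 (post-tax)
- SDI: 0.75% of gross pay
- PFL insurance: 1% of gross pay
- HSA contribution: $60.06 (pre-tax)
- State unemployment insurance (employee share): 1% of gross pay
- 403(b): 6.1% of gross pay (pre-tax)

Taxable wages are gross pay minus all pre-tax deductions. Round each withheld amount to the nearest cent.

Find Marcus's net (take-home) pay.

$1532.83

403(b): $2823.13 × 0.061 = $172.21
HSA contribution: $60.06
Pre-tax total = $172.21 + $60.06 = $232.27
Taxable wages = $2823.13 − $232.27 = $2590.86
Federal withholding: $2590.86 × 0.28 = $725.44
PFL insurance: $2823.13 × 0.01 = $28.23
State unemployment insurance (employee share): $2823.13 × 0.01 = $28.23
SDI: $2823.13 × 0.0075 = $21.17
Parking fee: $223.57
Employee stock purchase plan: $31.39
Total deductions = $172.21 + $60.06 + $725.44 + $28.23 + $28.23 + $21.17 + $223.57 + $31.39 = $1290.30
Net pay = $2823.13 − $1290.30 = $1532.83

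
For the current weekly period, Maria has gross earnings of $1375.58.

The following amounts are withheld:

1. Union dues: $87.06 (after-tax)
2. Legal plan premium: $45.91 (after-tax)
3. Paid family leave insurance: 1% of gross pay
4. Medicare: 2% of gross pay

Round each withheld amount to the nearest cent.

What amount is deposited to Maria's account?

$1201.34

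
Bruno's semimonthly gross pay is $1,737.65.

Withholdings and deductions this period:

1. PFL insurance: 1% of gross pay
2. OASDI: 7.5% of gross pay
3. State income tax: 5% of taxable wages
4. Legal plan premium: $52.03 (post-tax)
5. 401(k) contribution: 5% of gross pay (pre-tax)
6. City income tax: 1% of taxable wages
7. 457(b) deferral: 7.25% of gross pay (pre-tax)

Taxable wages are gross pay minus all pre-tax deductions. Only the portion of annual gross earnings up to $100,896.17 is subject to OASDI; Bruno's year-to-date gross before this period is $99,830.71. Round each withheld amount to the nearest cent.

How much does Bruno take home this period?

401(k) contribution: $1,737.65 × 0.05 = $86.88
457(b) deferral: $1,737.65 × 0.0725 = $125.98
Pre-tax total = $86.88 + $125.98 = $212.86
Taxable wages = $1,737.65 − $212.86 = $1,524.79
State income tax: $1,524.79 × 0.05 = $76.24
City income tax: $1,524.79 × 0.01 = $15.25
PFL insurance: $1,737.65 × 0.01 = $17.38
OASDI: only $100,896.17 − $99,830.71 = $1,065.46 of this check is subject → $1,065.46 × 0.075 = $79.91
Legal plan premium: $52.03
Total deductions = $86.88 + $125.98 + $76.24 + $15.25 + $17.38 + $79.91 + $52.03 = $453.67
Net pay = $1,737.65 − $453.67 = $1,283.98

$1,283.98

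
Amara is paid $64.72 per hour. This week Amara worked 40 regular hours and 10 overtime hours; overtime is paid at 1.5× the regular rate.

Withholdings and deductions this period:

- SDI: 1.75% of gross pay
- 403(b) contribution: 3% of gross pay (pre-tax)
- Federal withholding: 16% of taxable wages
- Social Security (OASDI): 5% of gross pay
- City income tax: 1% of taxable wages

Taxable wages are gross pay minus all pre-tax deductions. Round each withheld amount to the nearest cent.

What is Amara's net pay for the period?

Regular pay: 40 × $64.72 = $2,588.80
Overtime pay: 10 × $64.72 × 1.5 = $970.80
Gross pay = $2,588.80 + $970.80 = $3,559.60
403(b) contribution: $3,559.60 × 0.03 = $106.79
Taxable wages = $3,559.60 − $106.79 = $3,452.81
City income tax: $3,452.81 × 0.01 = $34.53
Federal withholding: $3,452.81 × 0.16 = $552.45
Social Security (OASDI): $3,559.60 × 0.05 = $177.98
SDI: $3,559.60 × 0.0175 = $62.29
Total deductions = $106.79 + $34.53 + $552.45 + $177.98 + $62.29 = $934.04
Net pay = $3,559.60 − $934.04 = $2,625.56

$2,625.56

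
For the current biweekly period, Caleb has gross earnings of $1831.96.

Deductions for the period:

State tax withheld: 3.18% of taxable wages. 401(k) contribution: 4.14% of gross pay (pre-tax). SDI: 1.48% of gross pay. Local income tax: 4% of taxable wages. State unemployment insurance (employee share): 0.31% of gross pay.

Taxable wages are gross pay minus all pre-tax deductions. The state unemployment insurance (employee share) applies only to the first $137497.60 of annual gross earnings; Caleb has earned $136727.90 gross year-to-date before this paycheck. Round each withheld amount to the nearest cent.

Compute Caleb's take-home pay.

401(k) contribution: $1831.96 × 0.0414 = $75.84
Taxable wages = $1831.96 − $75.84 = $1756.12
Local income tax: $1756.12 × 0.04 = $70.24
State tax withheld: $1756.12 × 0.0318 = $55.84
State unemployment insurance (employee share): only $137497.60 − $136727.90 = $769.70 of this check is subject → $769.70 × 0.0031 = $2.39
SDI: $1831.96 × 0.0148 = $27.11
Total deductions = $75.84 + $70.24 + $55.84 + $2.39 + $27.11 = $231.42
Net pay = $1831.96 − $231.42 = $1600.54

$1600.54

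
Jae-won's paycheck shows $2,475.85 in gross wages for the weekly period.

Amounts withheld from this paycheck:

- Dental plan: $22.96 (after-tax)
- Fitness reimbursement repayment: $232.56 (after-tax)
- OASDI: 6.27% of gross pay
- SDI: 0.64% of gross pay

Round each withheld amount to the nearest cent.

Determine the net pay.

$2,049.24

OASDI: $2,475.85 × 0.0627 = $155.24
SDI: $2,475.85 × 0.0064 = $15.85
Fitness reimbursement repayment: $232.56
Dental plan: $22.96
Total deductions = $155.24 + $15.85 + $232.56 + $22.96 = $426.61
Net pay = $2,475.85 − $426.61 = $2,049.24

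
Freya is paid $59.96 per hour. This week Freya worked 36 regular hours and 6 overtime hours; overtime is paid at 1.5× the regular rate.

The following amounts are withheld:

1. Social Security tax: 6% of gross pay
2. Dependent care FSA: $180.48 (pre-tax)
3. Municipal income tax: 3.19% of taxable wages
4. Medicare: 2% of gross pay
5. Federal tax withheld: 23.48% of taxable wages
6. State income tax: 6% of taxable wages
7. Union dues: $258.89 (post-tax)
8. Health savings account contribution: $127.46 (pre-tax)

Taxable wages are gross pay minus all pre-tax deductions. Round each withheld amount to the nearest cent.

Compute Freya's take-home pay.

Regular pay: 36 × $59.96 = $2,158.56
Overtime pay: 6 × $59.96 × 1.5 = $539.64
Gross pay = $2,158.56 + $539.64 = $2,698.20
Dependent care FSA: $180.48
Health savings account contribution: $127.46
Pre-tax total = $180.48 + $127.46 = $307.94
Taxable wages = $2,698.20 − $307.94 = $2,390.26
Municipal income tax: $2,390.26 × 0.0319 = $76.25
Federal tax withheld: $2,390.26 × 0.2348 = $561.23
State income tax: $2,390.26 × 0.06 = $143.42
Medicare: $2,698.20 × 0.02 = $53.96
Social Security tax: $2,698.20 × 0.06 = $161.89
Union dues: $258.89
Total deductions = $180.48 + $127.46 + $76.25 + $561.23 + $143.42 + $53.96 + $161.89 + $258.89 = $1,563.58
Net pay = $2,698.20 − $1,563.58 = $1,134.62

$1,134.62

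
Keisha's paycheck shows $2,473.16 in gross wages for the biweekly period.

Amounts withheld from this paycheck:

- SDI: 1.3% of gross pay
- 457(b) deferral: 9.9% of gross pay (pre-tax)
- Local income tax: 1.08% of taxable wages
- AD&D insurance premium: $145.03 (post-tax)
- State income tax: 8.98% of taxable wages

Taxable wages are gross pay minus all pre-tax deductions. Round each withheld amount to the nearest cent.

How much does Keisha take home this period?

$1,826.97

457(b) deferral: $2,473.16 × 0.099 = $244.84
Taxable wages = $2,473.16 − $244.84 = $2,228.32
Local income tax: $2,228.32 × 0.0108 = $24.07
State income tax: $2,228.32 × 0.0898 = $200.10
SDI: $2,473.16 × 0.013 = $32.15
AD&D insurance premium: $145.03
Total deductions = $244.84 + $24.07 + $200.10 + $32.15 + $145.03 = $646.19
Net pay = $2,473.16 − $646.19 = $1,826.97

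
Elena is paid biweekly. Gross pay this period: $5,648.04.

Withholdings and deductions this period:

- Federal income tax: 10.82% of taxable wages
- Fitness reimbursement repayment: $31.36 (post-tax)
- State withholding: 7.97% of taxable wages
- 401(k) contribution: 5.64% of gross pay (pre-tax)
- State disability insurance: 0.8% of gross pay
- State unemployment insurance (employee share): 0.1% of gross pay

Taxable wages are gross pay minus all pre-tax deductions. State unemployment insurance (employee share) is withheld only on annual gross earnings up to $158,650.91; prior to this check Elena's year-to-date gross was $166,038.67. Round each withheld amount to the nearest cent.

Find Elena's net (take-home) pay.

401(k) contribution: $5,648.04 × 0.0564 = $318.55
Taxable wages = $5,648.04 − $318.55 = $5,329.49
State withholding: $5,329.49 × 0.0797 = $424.76
Federal income tax: $5,329.49 × 0.1082 = $576.65
State unemployment insurance (employee share): annual cap $158,650.91 already reached (YTD $166,038.67), so $0.00
State disability insurance: $5,648.04 × 0.008 = $45.18
Fitness reimbursement repayment: $31.36
Total deductions = $318.55 + $424.76 + $576.65 + $0.00 + $45.18 + $31.36 = $1,396.50
Net pay = $5,648.04 − $1,396.50 = $4,251.54

$4,251.54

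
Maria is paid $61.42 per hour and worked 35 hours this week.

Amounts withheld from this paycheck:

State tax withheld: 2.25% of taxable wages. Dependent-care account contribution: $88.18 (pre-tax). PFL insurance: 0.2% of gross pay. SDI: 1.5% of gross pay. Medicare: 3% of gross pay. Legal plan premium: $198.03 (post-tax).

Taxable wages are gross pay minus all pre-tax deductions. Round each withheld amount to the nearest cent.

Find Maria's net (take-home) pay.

$1,716.07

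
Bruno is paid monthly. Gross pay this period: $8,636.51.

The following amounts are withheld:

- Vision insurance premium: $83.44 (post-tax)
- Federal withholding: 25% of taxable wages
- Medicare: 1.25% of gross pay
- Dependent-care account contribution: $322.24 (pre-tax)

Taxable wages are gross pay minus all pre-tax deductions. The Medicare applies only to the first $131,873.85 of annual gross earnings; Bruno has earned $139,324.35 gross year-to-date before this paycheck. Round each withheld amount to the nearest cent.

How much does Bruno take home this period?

$6,152.26

Dependent-care account contribution: $322.24
Taxable wages = $8,636.51 − $322.24 = $8,314.27
Federal withholding: $8,314.27 × 0.25 = $2,078.57
Medicare: annual cap $131,873.85 already reached (YTD $139,324.35), so $0.00
Vision insurance premium: $83.44
Total deductions = $322.24 + $2,078.57 + $0.00 + $83.44 = $2,484.25
Net pay = $8,636.51 − $2,484.25 = $6,152.26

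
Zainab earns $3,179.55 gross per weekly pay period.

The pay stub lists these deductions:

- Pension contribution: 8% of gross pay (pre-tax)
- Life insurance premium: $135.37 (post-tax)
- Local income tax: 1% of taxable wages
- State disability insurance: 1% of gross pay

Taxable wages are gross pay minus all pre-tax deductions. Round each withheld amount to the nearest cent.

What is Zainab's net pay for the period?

Pension contribution: $3,179.55 × 0.08 = $254.36
Taxable wages = $3,179.55 − $254.36 = $2,925.19
Local income tax: $2,925.19 × 0.01 = $29.25
State disability insurance: $3,179.55 × 0.01 = $31.80
Life insurance premium: $135.37
Total deductions = $254.36 + $29.25 + $31.80 + $135.37 = $450.78
Net pay = $3,179.55 − $450.78 = $2,728.77

$2,728.77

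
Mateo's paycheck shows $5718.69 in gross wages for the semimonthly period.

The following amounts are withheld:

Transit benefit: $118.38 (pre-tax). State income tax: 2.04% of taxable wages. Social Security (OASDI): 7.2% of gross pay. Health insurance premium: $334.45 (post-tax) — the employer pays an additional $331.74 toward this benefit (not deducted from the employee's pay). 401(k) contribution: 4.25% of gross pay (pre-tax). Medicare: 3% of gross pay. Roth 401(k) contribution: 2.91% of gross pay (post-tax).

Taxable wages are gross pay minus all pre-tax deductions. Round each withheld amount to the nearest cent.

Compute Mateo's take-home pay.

$4163.81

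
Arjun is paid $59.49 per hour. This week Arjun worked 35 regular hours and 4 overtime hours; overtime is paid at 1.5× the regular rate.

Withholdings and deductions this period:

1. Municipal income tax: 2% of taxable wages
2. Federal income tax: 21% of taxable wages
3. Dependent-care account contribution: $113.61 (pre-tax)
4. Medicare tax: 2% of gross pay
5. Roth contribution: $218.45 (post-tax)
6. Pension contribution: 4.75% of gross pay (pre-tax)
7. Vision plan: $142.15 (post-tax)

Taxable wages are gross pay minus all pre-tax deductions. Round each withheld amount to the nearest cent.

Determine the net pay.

Regular pay: 35 × $59.49 = $2082.15
Overtime pay: 4 × $59.49 × 1.5 = $356.94
Gross pay = $2082.15 + $356.94 = $2439.09
Dependent-care account contribution: $113.61
Pension contribution: $2439.09 × 0.0475 = $115.86
Pre-tax total = $113.61 + $115.86 = $229.47
Taxable wages = $2439.09 − $229.47 = $2209.62
Municipal income tax: $2209.62 × 0.02 = $44.19
Federal income tax: $2209.62 × 0.21 = $464.02
Medicare tax: $2439.09 × 0.02 = $48.78
Vision plan: $142.15
Roth contribution: $218.45
Total deductions = $113.61 + $115.86 + $44.19 + $464.02 + $48.78 + $142.15 + $218.45 = $1147.06
Net pay = $2439.09 − $1147.06 = $1292.03

$1292.03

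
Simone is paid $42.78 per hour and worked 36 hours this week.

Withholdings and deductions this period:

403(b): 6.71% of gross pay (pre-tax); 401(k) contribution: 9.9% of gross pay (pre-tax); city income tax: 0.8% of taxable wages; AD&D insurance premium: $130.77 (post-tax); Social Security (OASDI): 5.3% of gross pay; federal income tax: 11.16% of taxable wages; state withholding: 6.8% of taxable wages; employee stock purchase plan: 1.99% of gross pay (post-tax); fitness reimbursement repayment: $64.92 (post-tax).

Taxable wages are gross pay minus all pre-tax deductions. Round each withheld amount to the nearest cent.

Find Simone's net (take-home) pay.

Gross pay: 36 × $42.78 = $1540.08
401(k) contribution: $1540.08 × 0.099 = $152.47
403(b): $1540.08 × 0.0671 = $103.34
Pre-tax total = $152.47 + $103.34 = $255.81
Taxable wages = $1540.08 − $255.81 = $1284.27
Federal income tax: $1284.27 × 0.1116 = $143.32
City income tax: $1284.27 × 0.008 = $10.27
State withholding: $1284.27 × 0.068 = $87.33
Social Security (OASDI): $1540.08 × 0.053 = $81.62
Fitness reimbursement repayment: $64.92
AD&D insurance premium: $130.77
Employee stock purchase plan: $1540.08 × 0.0199 = $30.65
Total deductions = $152.47 + $103.34 + $143.32 + $10.27 + $87.33 + $81.62 + $64.92 + $130.77 + $30.65 = $804.69
Net pay = $1540.08 − $804.69 = $735.39

$735.39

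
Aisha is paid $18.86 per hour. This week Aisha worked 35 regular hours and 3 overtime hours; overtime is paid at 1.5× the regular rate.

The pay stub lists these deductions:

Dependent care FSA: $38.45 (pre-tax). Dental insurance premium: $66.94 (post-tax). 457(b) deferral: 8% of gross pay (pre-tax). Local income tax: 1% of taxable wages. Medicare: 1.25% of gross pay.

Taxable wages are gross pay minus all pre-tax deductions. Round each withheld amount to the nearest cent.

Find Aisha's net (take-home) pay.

$564.20

Regular pay: 35 × $18.86 = $660.10
Overtime pay: 3 × $18.86 × 1.5 = $84.87
Gross pay = $660.10 + $84.87 = $744.97
Dependent care FSA: $38.45
457(b) deferral: $744.97 × 0.08 = $59.60
Pre-tax total = $38.45 + $59.60 = $98.05
Taxable wages = $744.97 − $98.05 = $646.92
Local income tax: $646.92 × 0.01 = $6.47
Medicare: $744.97 × 0.0125 = $9.31
Dental insurance premium: $66.94
Total deductions = $38.45 + $59.60 + $6.47 + $9.31 + $66.94 = $180.77
Net pay = $744.97 − $180.77 = $564.20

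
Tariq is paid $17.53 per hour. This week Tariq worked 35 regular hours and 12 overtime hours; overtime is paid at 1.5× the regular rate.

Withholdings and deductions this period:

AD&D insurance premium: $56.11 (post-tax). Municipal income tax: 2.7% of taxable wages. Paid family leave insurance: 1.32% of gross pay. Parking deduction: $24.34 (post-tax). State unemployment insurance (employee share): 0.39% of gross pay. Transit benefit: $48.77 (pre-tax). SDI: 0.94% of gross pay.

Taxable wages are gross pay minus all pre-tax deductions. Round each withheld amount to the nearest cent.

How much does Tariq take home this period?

Regular pay: 35 × $17.53 = $613.55
Overtime pay: 12 × $17.53 × 1.5 = $315.54
Gross pay = $613.55 + $315.54 = $929.09
Transit benefit: $48.77
Taxable wages = $929.09 − $48.77 = $880.32
Municipal income tax: $880.32 × 0.027 = $23.77
State unemployment insurance (employee share): $929.09 × 0.0039 = $3.62
SDI: $929.09 × 0.0094 = $8.73
Paid family leave insurance: $929.09 × 0.0132 = $12.26
AD&D insurance premium: $56.11
Parking deduction: $24.34
Total deductions = $48.77 + $23.77 + $3.62 + $8.73 + $12.26 + $56.11 + $24.34 = $177.60
Net pay = $929.09 − $177.60 = $751.49

$751.49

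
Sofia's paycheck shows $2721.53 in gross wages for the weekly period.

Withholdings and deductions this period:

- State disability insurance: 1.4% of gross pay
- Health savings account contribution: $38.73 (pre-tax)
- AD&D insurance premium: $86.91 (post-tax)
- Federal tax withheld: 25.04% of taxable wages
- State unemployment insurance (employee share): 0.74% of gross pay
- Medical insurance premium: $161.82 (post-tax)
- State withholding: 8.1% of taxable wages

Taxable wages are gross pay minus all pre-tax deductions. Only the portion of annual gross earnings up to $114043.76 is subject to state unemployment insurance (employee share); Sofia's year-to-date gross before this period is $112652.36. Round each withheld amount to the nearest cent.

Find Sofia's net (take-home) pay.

Health savings account contribution: $38.73
Taxable wages = $2721.53 − $38.73 = $2682.80
Federal tax withheld: $2682.80 × 0.2504 = $671.77
State withholding: $2682.80 × 0.081 = $217.31
State disability insurance: $2721.53 × 0.014 = $38.10
State unemployment insurance (employee share): only $114043.76 − $112652.36 = $1391.40 of this check is subject → $1391.40 × 0.0074 = $10.30
AD&D insurance premium: $86.91
Medical insurance premium: $161.82
Total deductions = $38.73 + $671.77 + $217.31 + $38.10 + $10.30 + $86.91 + $161.82 = $1224.94
Net pay = $2721.53 − $1224.94 = $1496.59

$1496.59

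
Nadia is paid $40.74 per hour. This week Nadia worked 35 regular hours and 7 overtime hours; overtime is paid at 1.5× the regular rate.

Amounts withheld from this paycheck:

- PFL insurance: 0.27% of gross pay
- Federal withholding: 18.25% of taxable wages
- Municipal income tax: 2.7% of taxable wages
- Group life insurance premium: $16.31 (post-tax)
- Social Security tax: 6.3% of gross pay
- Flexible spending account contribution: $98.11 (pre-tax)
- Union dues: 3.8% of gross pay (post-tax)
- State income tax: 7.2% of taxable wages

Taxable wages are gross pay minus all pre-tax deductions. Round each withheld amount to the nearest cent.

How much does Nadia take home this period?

$1,052.84

Regular pay: 35 × $40.74 = $1,425.90
Overtime pay: 7 × $40.74 × 1.5 = $427.77
Gross pay = $1,425.90 + $427.77 = $1,853.67
Flexible spending account contribution: $98.11
Taxable wages = $1,853.67 − $98.11 = $1,755.56
State income tax: $1,755.56 × 0.072 = $126.40
Federal withholding: $1,755.56 × 0.1825 = $320.39
Municipal income tax: $1,755.56 × 0.027 = $47.40
Social Security tax: $1,853.67 × 0.063 = $116.78
PFL insurance: $1,853.67 × 0.0027 = $5.00
Group life insurance premium: $16.31
Union dues: $1,853.67 × 0.038 = $70.44
Total deductions = $98.11 + $126.40 + $320.39 + $47.40 + $116.78 + $5.00 + $16.31 + $70.44 = $800.83
Net pay = $1,853.67 − $800.83 = $1,052.84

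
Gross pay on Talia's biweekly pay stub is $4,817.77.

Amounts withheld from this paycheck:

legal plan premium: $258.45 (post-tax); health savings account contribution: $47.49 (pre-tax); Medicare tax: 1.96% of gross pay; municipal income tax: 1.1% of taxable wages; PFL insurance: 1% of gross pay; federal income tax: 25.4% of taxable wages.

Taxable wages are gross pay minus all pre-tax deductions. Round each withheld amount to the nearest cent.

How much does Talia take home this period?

$3,105.10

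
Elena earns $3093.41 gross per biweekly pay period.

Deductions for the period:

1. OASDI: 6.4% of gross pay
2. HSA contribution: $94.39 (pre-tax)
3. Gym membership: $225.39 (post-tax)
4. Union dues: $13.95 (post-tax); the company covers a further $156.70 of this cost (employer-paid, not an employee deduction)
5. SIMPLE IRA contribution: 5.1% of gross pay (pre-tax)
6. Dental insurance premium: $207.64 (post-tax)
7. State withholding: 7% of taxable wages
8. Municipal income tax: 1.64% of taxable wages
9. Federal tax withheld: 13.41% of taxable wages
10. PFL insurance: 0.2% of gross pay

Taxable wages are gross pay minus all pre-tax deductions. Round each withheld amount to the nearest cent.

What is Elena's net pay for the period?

SIMPLE IRA contribution: $3093.41 × 0.051 = $157.76
HSA contribution: $94.39
Pre-tax total = $157.76 + $94.39 = $252.15
Taxable wages = $3093.41 − $252.15 = $2841.26
Federal tax withheld: $2841.26 × 0.1341 = $381.01
State withholding: $2841.26 × 0.07 = $198.89
Municipal income tax: $2841.26 × 0.0164 = $46.60
PFL insurance: $3093.41 × 0.002 = $6.19
OASDI: $3093.41 × 0.064 = $197.98
Gym membership: $225.39
Union dues: $13.95
Dental insurance premium: $207.64
(Employer's $156.70 toward union dues is not withheld from the employee.)
Total deductions = $157.76 + $94.39 + $381.01 + $198.89 + $46.60 + $6.19 + $197.98 + $225.39 + $13.95 + $207.64 = $1529.80
Net pay = $3093.41 − $1529.80 = $1563.61

$1563.61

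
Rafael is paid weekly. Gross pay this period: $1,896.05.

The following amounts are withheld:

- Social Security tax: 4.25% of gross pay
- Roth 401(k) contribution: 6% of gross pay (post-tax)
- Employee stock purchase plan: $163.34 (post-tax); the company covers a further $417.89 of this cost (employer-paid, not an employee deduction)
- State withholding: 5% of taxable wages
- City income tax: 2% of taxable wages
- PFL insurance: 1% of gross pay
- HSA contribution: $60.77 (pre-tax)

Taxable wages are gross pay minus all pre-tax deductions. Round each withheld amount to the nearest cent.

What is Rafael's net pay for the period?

$1,330.17

HSA contribution: $60.77
Taxable wages = $1,896.05 − $60.77 = $1,835.28
State withholding: $1,835.28 × 0.05 = $91.76
City income tax: $1,835.28 × 0.02 = $36.71
Social Security tax: $1,896.05 × 0.0425 = $80.58
PFL insurance: $1,896.05 × 0.01 = $18.96
Roth 401(k) contribution: $1,896.05 × 0.06 = $113.76
Employee stock purchase plan: $163.34
(Employer's $417.89 toward employee stock purchase plan is not withheld from the employee.)
Total deductions = $60.77 + $91.76 + $36.71 + $80.58 + $18.96 + $113.76 + $163.34 = $565.88
Net pay = $1,896.05 − $565.88 = $1,330.17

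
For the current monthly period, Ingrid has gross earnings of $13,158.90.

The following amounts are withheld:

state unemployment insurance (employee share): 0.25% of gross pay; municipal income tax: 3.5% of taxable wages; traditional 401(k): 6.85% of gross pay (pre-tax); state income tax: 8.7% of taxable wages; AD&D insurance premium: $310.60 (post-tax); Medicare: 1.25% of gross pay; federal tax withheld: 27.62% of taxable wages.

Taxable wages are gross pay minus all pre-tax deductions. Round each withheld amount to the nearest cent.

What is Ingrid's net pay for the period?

Traditional 401(k): $13,158.90 × 0.0685 = $901.38
Taxable wages = $13,158.90 − $901.38 = $12,257.52
State income tax: $12,257.52 × 0.087 = $1,066.40
Federal tax withheld: $12,257.52 × 0.2762 = $3,385.53
Municipal income tax: $12,257.52 × 0.035 = $429.01
State unemployment insurance (employee share): $13,158.90 × 0.0025 = $32.90
Medicare: $13,158.90 × 0.0125 = $164.49
AD&D insurance premium: $310.60
Total deductions = $901.38 + $1,066.40 + $3,385.53 + $429.01 + $32.90 + $164.49 + $310.60 = $6,290.31
Net pay = $13,158.90 − $6,290.31 = $6,868.59

$6,868.59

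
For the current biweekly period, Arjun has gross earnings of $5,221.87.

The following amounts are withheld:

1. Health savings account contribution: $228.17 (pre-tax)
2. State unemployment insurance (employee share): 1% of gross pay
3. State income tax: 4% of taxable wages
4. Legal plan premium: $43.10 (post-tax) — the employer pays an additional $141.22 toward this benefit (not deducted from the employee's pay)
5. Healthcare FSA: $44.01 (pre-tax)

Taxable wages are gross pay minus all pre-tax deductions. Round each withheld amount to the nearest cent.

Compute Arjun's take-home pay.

$4,656.38

Health savings account contribution: $228.17
Healthcare FSA: $44.01
Pre-tax total = $228.17 + $44.01 = $272.18
Taxable wages = $5,221.87 − $272.18 = $4,949.69
State income tax: $4,949.69 × 0.04 = $197.99
State unemployment insurance (employee share): $5,221.87 × 0.01 = $52.22
Legal plan premium: $43.10
(Employer's $141.22 toward legal plan premium is not withheld from the employee.)
Total deductions = $228.17 + $44.01 + $197.99 + $52.22 + $43.10 = $565.49
Net pay = $5,221.87 − $565.49 = $4,656.38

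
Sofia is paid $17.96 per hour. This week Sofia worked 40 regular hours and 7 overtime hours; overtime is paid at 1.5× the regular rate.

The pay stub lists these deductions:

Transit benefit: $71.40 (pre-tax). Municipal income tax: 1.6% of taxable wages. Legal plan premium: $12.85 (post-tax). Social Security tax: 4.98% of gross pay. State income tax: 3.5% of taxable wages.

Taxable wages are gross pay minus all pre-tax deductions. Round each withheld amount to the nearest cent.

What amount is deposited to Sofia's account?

Regular pay: 40 × $17.96 = $718.40
Overtime pay: 7 × $17.96 × 1.5 = $188.58
Gross pay = $718.40 + $188.58 = $906.98
Transit benefit: $71.40
Taxable wages = $906.98 − $71.40 = $835.58
Municipal income tax: $835.58 × 0.016 = $13.37
State income tax: $835.58 × 0.035 = $29.25
Social Security tax: $906.98 × 0.0498 = $45.17
Legal plan premium: $12.85
Total deductions = $71.40 + $13.37 + $29.25 + $45.17 + $12.85 = $172.04
Net pay = $906.98 − $172.04 = $734.94

$734.94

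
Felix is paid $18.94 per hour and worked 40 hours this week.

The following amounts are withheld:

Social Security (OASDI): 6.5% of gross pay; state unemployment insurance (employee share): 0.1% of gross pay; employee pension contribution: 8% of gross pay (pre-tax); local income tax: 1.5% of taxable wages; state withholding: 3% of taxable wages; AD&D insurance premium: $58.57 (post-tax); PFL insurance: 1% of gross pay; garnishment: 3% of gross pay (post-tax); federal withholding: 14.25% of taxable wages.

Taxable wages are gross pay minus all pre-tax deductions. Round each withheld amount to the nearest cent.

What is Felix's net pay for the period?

$427.43

Gross pay: 40 × $18.94 = $757.60
Employee pension contribution: $757.60 × 0.08 = $60.61
Taxable wages = $757.60 − $60.61 = $696.99
Local income tax: $696.99 × 0.015 = $10.45
State withholding: $696.99 × 0.03 = $20.91
Federal withholding: $696.99 × 0.1425 = $99.32
Social Security (OASDI): $757.60 × 0.065 = $49.24
PFL insurance: $757.60 × 0.01 = $7.58
State unemployment insurance (employee share): $757.60 × 0.001 = $0.76
Garnishment: $757.60 × 0.03 = $22.73
AD&D insurance premium: $58.57
Total deductions = $60.61 + $10.45 + $20.91 + $99.32 + $49.24 + $7.58 + $0.76 + $22.73 + $58.57 = $330.17
Net pay = $757.60 − $330.17 = $427.43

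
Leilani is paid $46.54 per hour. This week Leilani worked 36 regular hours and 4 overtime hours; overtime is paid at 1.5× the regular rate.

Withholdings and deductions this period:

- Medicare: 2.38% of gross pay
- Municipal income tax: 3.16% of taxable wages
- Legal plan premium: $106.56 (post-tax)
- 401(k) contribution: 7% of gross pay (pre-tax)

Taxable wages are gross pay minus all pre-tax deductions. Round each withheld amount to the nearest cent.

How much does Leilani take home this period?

$1607.33

Regular pay: 36 × $46.54 = $1675.44
Overtime pay: 4 × $46.54 × 1.5 = $279.24
Gross pay = $1675.44 + $279.24 = $1954.68
401(k) contribution: $1954.68 × 0.07 = $136.83
Taxable wages = $1954.68 − $136.83 = $1817.85
Municipal income tax: $1817.85 × 0.0316 = $57.44
Medicare: $1954.68 × 0.0238 = $46.52
Legal plan premium: $106.56
Total deductions = $136.83 + $57.44 + $46.52 + $106.56 = $347.35
Net pay = $1954.68 − $347.35 = $1607.33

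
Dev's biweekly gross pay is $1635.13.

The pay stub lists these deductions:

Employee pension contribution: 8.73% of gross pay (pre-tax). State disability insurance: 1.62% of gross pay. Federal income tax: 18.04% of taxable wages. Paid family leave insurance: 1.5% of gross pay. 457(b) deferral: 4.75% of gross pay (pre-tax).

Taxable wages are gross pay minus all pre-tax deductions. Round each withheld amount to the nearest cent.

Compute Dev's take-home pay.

457(b) deferral: $1635.13 × 0.0475 = $77.67
Employee pension contribution: $1635.13 × 0.0873 = $142.75
Pre-tax total = $77.67 + $142.75 = $220.42
Taxable wages = $1635.13 − $220.42 = $1414.71
Federal income tax: $1414.71 × 0.1804 = $255.21
Paid family leave insurance: $1635.13 × 0.015 = $24.53
State disability insurance: $1635.13 × 0.0162 = $26.49
Total deductions = $77.67 + $142.75 + $255.21 + $24.53 + $26.49 = $526.65
Net pay = $1635.13 − $526.65 = $1108.48

$1108.48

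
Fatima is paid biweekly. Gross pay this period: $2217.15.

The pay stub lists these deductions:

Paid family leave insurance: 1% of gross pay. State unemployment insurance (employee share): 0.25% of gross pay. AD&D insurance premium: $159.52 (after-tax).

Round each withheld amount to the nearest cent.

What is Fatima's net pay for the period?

$2029.92

State unemployment insurance (employee share): $2217.15 × 0.0025 = $5.54
Paid family leave insurance: $2217.15 × 0.01 = $22.17
AD&D insurance premium: $159.52
Total deductions = $5.54 + $22.17 + $159.52 = $187.23
Net pay = $2217.15 − $187.23 = $2029.92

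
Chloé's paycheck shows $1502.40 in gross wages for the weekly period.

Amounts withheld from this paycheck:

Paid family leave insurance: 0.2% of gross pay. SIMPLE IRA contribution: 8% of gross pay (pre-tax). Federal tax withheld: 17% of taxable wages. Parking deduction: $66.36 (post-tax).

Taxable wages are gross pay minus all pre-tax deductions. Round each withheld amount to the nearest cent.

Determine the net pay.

$1077.87

SIMPLE IRA contribution: $1502.40 × 0.08 = $120.19
Taxable wages = $1502.40 − $120.19 = $1382.21
Federal tax withheld: $1382.21 × 0.17 = $234.98
Paid family leave insurance: $1502.40 × 0.002 = $3.00
Parking deduction: $66.36
Total deductions = $120.19 + $234.98 + $3.00 + $66.36 = $424.53
Net pay = $1502.40 − $424.53 = $1077.87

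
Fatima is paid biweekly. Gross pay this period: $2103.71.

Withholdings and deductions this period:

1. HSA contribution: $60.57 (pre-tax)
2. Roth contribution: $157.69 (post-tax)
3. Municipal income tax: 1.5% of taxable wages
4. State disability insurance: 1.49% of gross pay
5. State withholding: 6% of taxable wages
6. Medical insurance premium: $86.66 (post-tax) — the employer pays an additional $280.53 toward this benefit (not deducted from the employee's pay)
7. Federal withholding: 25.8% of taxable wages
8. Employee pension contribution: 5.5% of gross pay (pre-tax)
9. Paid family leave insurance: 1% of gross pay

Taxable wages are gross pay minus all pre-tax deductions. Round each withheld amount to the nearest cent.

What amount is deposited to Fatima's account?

HSA contribution: $60.57
Employee pension contribution: $2103.71 × 0.055 = $115.70
Pre-tax total = $60.57 + $115.70 = $176.27
Taxable wages = $2103.71 − $176.27 = $1927.44
Federal withholding: $1927.44 × 0.258 = $497.28
State withholding: $1927.44 × 0.06 = $115.65
Municipal income tax: $1927.44 × 0.015 = $28.91
Paid family leave insurance: $2103.71 × 0.01 = $21.04
State disability insurance: $2103.71 × 0.0149 = $31.35
Roth contribution: $157.69
Medical insurance premium: $86.66
(Employer's $280.53 toward medical insurance premium is not withheld from the employee.)
Total deductions = $60.57 + $115.70 + $497.28 + $115.65 + $28.91 + $21.04 + $31.35 + $157.69 + $86.66 = $1114.85
Net pay = $2103.71 − $1114.85 = $988.86

$988.86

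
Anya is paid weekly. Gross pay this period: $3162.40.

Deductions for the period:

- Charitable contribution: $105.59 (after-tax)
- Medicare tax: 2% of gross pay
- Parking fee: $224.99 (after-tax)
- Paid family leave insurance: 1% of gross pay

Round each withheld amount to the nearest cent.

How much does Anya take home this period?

$2736.95

Medicare tax: $3162.40 × 0.02 = $63.25
Paid family leave insurance: $3162.40 × 0.01 = $31.62
Charitable contribution: $105.59
Parking fee: $224.99
Total deductions = $63.25 + $31.62 + $105.59 + $224.99 = $425.45
Net pay = $3162.40 − $425.45 = $2736.95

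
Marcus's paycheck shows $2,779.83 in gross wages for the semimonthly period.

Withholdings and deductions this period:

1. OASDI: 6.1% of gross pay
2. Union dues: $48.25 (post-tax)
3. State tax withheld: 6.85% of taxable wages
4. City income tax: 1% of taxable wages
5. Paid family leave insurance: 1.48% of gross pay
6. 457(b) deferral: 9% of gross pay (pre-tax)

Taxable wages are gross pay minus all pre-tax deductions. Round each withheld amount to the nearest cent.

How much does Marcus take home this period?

457(b) deferral: $2,779.83 × 0.09 = $250.18
Taxable wages = $2,779.83 − $250.18 = $2,529.65
State tax withheld: $2,529.65 × 0.0685 = $173.28
City income tax: $2,529.65 × 0.01 = $25.30
OASDI: $2,779.83 × 0.061 = $169.57
Paid family leave insurance: $2,779.83 × 0.0148 = $41.14
Union dues: $48.25
Total deductions = $250.18 + $173.28 + $25.30 + $169.57 + $41.14 + $48.25 = $707.72
Net pay = $2,779.83 − $707.72 = $2,072.11

$2,072.11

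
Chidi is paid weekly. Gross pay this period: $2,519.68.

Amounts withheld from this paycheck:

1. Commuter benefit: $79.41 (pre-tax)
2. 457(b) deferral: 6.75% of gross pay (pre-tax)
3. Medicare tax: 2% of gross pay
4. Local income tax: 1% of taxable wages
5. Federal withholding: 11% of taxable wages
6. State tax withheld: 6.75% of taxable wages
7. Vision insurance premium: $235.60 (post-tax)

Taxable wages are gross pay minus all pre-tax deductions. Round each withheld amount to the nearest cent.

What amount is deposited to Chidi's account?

$1,558.54

457(b) deferral: $2,519.68 × 0.0675 = $170.08
Commuter benefit: $79.41
Pre-tax total = $170.08 + $79.41 = $249.49
Taxable wages = $2,519.68 − $249.49 = $2,270.19
Federal withholding: $2,270.19 × 0.11 = $249.72
Local income tax: $2,270.19 × 0.01 = $22.70
State tax withheld: $2,270.19 × 0.0675 = $153.24
Medicare tax: $2,519.68 × 0.02 = $50.39
Vision insurance premium: $235.60
Total deductions = $170.08 + $79.41 + $249.72 + $22.70 + $153.24 + $50.39 + $235.60 = $961.14
Net pay = $2,519.68 − $961.14 = $1,558.54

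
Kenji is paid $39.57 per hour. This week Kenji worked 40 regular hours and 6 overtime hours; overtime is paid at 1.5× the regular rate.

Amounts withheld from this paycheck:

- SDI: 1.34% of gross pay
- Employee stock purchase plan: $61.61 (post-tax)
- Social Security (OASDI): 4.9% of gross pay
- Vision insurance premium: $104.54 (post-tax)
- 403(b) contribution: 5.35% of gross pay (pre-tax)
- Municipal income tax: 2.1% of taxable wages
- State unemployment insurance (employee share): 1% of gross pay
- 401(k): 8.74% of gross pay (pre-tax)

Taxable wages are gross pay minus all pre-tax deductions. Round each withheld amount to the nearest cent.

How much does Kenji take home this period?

$1324.23

Regular pay: 40 × $39.57 = $1582.80
Overtime pay: 6 × $39.57 × 1.5 = $356.13
Gross pay = $1582.80 + $356.13 = $1938.93
401(k): $1938.93 × 0.0874 = $169.46
403(b) contribution: $1938.93 × 0.0535 = $103.73
Pre-tax total = $169.46 + $103.73 = $273.19
Taxable wages = $1938.93 − $273.19 = $1665.74
Municipal income tax: $1665.74 × 0.021 = $34.98
Social Security (OASDI): $1938.93 × 0.049 = $95.01
SDI: $1938.93 × 0.0134 = $25.98
State unemployment insurance (employee share): $1938.93 × 0.01 = $19.39
Employee stock purchase plan: $61.61
Vision insurance premium: $104.54
Total deductions = $169.46 + $103.73 + $34.98 + $95.01 + $25.98 + $19.39 + $61.61 + $104.54 = $614.70
Net pay = $1938.93 − $614.70 = $1324.23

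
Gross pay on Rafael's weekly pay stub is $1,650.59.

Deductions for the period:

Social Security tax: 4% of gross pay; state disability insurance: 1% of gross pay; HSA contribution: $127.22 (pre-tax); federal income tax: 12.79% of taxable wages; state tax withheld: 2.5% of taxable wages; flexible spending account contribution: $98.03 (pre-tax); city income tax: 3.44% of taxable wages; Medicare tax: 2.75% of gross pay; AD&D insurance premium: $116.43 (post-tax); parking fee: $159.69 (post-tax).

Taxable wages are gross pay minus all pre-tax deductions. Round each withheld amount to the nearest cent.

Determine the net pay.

Flexible spending account contribution: $98.03
HSA contribution: $127.22
Pre-tax total = $98.03 + $127.22 = $225.25
Taxable wages = $1,650.59 − $225.25 = $1,425.34
State tax withheld: $1,425.34 × 0.025 = $35.63
City income tax: $1,425.34 × 0.0344 = $49.03
Federal income tax: $1,425.34 × 0.1279 = $182.30
State disability insurance: $1,650.59 × 0.01 = $16.51
Social Security tax: $1,650.59 × 0.04 = $66.02
Medicare tax: $1,650.59 × 0.0275 = $45.39
Parking fee: $159.69
AD&D insurance premium: $116.43
Total deductions = $98.03 + $127.22 + $35.63 + $49.03 + $182.30 + $16.51 + $66.02 + $45.39 + $159.69 + $116.43 = $896.25
Net pay = $1,650.59 − $896.25 = $754.34

$754.34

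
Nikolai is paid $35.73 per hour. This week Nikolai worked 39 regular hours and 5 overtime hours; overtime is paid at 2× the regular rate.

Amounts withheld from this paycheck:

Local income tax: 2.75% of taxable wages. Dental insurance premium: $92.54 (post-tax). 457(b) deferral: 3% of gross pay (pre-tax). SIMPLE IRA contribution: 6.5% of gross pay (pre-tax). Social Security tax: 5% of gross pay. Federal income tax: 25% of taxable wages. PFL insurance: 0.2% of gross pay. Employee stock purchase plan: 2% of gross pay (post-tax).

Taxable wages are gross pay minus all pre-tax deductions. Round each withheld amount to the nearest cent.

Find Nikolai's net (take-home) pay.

$926.17

Regular pay: 39 × $35.73 = $1393.47
Overtime pay: 5 × $35.73 × 2 = $357.30
Gross pay = $1393.47 + $357.30 = $1750.77
SIMPLE IRA contribution: $1750.77 × 0.065 = $113.80
457(b) deferral: $1750.77 × 0.03 = $52.52
Pre-tax total = $113.80 + $52.52 = $166.32
Taxable wages = $1750.77 − $166.32 = $1584.45
Local income tax: $1584.45 × 0.0275 = $43.57
Federal income tax: $1584.45 × 0.25 = $396.11
Social Security tax: $1750.77 × 0.05 = $87.54
PFL insurance: $1750.77 × 0.002 = $3.50
Employee stock purchase plan: $1750.77 × 0.02 = $35.02
Dental insurance premium: $92.54
Total deductions = $113.80 + $52.52 + $43.57 + $396.11 + $87.54 + $3.50 + $35.02 + $92.54 = $824.60
Net pay = $1750.77 − $824.60 = $926.17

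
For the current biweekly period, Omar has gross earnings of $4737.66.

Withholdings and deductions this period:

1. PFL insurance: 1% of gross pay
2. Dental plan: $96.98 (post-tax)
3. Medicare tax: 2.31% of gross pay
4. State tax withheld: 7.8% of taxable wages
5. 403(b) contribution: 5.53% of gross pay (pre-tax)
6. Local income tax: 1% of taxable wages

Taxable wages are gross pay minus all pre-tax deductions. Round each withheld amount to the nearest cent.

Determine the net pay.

$3828.01

403(b) contribution: $4737.66 × 0.0553 = $261.99
Taxable wages = $4737.66 − $261.99 = $4475.67
State tax withheld: $4475.67 × 0.078 = $349.10
Local income tax: $4475.67 × 0.01 = $44.76
Medicare tax: $4737.66 × 0.0231 = $109.44
PFL insurance: $4737.66 × 0.01 = $47.38
Dental plan: $96.98
Total deductions = $261.99 + $349.10 + $44.76 + $109.44 + $47.38 + $96.98 = $909.65
Net pay = $4737.66 − $909.65 = $3828.01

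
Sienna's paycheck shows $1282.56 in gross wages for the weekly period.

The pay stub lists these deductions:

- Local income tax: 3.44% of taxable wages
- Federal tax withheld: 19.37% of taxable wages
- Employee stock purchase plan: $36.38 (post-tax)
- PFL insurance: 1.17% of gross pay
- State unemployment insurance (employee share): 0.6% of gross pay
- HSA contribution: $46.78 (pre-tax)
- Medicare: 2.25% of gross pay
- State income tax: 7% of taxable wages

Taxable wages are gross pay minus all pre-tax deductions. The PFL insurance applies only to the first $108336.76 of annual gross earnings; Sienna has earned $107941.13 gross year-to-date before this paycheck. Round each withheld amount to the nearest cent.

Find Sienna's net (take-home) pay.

HSA contribution: $46.78
Taxable wages = $1282.56 − $46.78 = $1235.78
Local income tax: $1235.78 × 0.0344 = $42.51
Federal tax withheld: $1235.78 × 0.1937 = $239.37
State income tax: $1235.78 × 0.07 = $86.50
Medicare: $1282.56 × 0.0225 = $28.86
State unemployment insurance (employee share): $1282.56 × 0.006 = $7.70
PFL insurance: only $108336.76 − $107941.13 = $395.63 of this check is subject → $395.63 × 0.0117 = $4.63
Employee stock purchase plan: $36.38
Total deductions = $46.78 + $42.51 + $239.37 + $86.50 + $28.86 + $7.70 + $4.63 + $36.38 = $492.73
Net pay = $1282.56 − $492.73 = $789.83

$789.83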